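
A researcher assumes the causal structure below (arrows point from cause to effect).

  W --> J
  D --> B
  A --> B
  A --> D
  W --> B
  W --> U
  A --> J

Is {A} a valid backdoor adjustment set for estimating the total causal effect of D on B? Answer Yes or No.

Yes

Backdoor paths from D to B (paths whose first edge points into D):
  P1: D <- A -> J <- W -> B
  P2: D <- A -> B
Condition 1 (no descendant of D in the set): holds — descendants of D are {B}; none are in {A}.
Condition 2 (every backdoor path blocked by {A}):
  P1: blocked at fork node A ∈ conditioning set.
  P2: blocked at fork node A ∈ conditioning set.
{A} satisfies the backdoor criterion.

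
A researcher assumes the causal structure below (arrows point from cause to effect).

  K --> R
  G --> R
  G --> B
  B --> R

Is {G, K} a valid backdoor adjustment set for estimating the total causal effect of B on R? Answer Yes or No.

Backdoor paths from B to R (paths whose first edge points into B):
  P1: B <- G -> R
Condition 1 (no descendant of B in the set): holds — descendants of B are {R}; none are in {G, K}.
Condition 2 (every backdoor path blocked by {G, K}):
  P1: blocked at fork node G ∈ conditioning set.
{G, K} satisfies the backdoor criterion.

Yes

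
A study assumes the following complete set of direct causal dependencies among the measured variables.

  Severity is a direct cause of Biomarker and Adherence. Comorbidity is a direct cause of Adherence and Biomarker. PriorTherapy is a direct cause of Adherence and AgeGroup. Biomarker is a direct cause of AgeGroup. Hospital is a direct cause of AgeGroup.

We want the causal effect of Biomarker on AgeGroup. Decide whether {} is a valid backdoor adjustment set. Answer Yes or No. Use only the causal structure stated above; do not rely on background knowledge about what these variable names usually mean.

Yes

Backdoor paths from Biomarker to AgeGroup (paths whose first edge points into Biomarker):
  P1: Biomarker <- Comorbidity -> Adherence <- PriorTherapy -> AgeGroup
  P2: Biomarker <- Severity -> Adherence <- PriorTherapy -> AgeGroup
Condition 1 (no descendant of Biomarker in the set): holds — descendants of Biomarker are {AgeGroup}; none are in {}.
Condition 2 (every backdoor path blocked by {}):
  P1: blocked at collider Adherence (neither it nor any descendant is in the conditioning set).
  P2: blocked at collider Adherence (neither it nor any descendant is in the conditioning set).
{} satisfies the backdoor criterion.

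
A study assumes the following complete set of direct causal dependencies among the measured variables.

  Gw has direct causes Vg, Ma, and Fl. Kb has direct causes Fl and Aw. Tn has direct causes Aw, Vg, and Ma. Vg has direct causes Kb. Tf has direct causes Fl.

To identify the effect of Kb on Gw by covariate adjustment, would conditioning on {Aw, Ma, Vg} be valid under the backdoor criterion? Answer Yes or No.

Backdoor paths from Kb to Gw (paths whose first edge points into Kb):
  P1: Kb <- Fl -> Gw
  P2: Kb <- Aw -> Tn <- Ma -> Gw
  P3: Kb <- Aw -> Tn <- Vg -> Gw
Condition 1 (no descendant of Kb in the set): FAILS — Vg is a descendant of Kb.
Condition 2 (every backdoor path blocked by {Aw, Ma, Vg}):
  P1: open — no interior node is in the conditioning set.
  P2: blocked at fork node Aw ∈ conditioning set.
  P3: blocked at fork node Aw ∈ conditioning set.
{Aw, Ma, Vg} does not satisfy the backdoor criterion.

No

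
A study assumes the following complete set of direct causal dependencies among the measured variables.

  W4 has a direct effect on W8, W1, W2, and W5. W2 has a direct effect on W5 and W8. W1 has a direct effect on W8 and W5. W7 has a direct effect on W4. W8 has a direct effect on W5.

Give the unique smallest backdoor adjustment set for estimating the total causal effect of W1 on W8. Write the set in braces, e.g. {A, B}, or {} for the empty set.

{W4}

Variables eligible for adjustment (non-descendants of W1, excluding W1 and W8): {W2, W4, W7}.
Backdoor paths from W1 to W8:
  P1: W1 <- W4 -> W2 -> W8
  P2: W1 <- W4 -> W2 -> W5 <- W8
  P3: W1 <- W4 -> W8
  P4: W1 <- W4 -> W5 <- W2 -> W8
  P5: W1 <- W4 -> W5 <- W8
The empty set is not sufficient: P1 (W1 <- W4 -> W2 -> W8) has no collider blocking it and no conditioned non-collider, so it is open.
Try {W4}:
  P1: blocked at fork node W4 ∈ conditioning set.
  P2: blocked at fork node W4 ∈ conditioning set.
  P3: blocked at fork node W4 ∈ conditioning set.
  P4: blocked at fork node W4 ∈ conditioning set.
  P5: blocked at fork node W4 ∈ conditioning set.
{W4} contains no descendant of W1 and blocks every backdoor path.
No other singleton works — e.g. {W7} leaves P1 open — so {W4} is the unique smallest valid adjustment set.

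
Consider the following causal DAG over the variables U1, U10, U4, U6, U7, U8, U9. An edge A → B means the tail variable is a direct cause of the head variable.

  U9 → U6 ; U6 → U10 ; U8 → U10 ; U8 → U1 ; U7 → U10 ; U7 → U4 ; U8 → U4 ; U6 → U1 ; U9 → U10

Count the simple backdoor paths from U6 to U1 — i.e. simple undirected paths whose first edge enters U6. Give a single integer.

A backdoor path from U6 to U1 is any simple undirected path whose first edge points into U6 (i.e. leaves U6 via a parent).
Parents of U6: {U9}.
Enumerating:
  P1: U6 <- U9 -> U10 <- U8 -> U1
  P2: U6 <- U9 -> U10 <- U7 -> U4 <- U8 -> U1
That exhausts the simple backdoor paths. Count: 2.

2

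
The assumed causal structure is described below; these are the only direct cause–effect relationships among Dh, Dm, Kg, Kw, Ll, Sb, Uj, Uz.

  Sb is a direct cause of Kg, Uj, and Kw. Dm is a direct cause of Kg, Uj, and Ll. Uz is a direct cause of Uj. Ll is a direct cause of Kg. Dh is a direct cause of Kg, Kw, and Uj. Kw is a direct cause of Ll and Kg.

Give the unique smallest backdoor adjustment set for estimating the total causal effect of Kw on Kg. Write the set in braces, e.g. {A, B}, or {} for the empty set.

{Dh, Sb}

Variables eligible for adjustment (non-descendants of Kw, excluding Kw and Kg): {Dh, Dm, Sb, Uj, Uz}.
Backdoor paths from Kw to Kg:
  P1: Kw <- Dh -> Uj <- Dm -> Ll -> Kg
  P2: Kw <- Dh -> Uj <- Dm -> Kg
  P3: Kw <- Dh -> Uj <- Sb -> Kg
  P4: Kw <- Dh -> Kg
  P5: Kw <- Sb -> Uj <- Dh -> Kg
  P6: Kw <- Sb -> Uj <- Dm -> Ll -> Kg
  P7: Kw <- Sb -> Uj <- Dm -> Kg
  P8: Kw <- Sb -> Kg
The empty set is not sufficient: P4 (Kw <- Dh -> Kg) has no collider blocking it and no conditioned non-collider, so it is open.
Try {Dh, Sb}:
  P1: blocked at fork node Dh ∈ conditioning set.
  P2: blocked at fork node Dh ∈ conditioning set.
  P3: blocked at fork node Dh ∈ conditioning set.
  P4: blocked at fork node Dh ∈ conditioning set.
  P5: blocked at fork node Sb ∈ conditioning set.
  P6: blocked at fork node Sb ∈ conditioning set.
  P7: blocked at fork node Sb ∈ conditioning set.
  P8: blocked at fork node Sb ∈ conditioning set.
{Dh, Sb} contains no descendant of Kw and blocks every backdoor path.
Every element of {Dh, Sb} is needed (dropping Dh leaves P4 open; dropping Sb leaves P8 open), so no proper subset is valid.
Among all size-2 subsets of the eligible variables, only {Dh, Sb} blocks every backdoor path, so it is the unique smallest valid adjustment set.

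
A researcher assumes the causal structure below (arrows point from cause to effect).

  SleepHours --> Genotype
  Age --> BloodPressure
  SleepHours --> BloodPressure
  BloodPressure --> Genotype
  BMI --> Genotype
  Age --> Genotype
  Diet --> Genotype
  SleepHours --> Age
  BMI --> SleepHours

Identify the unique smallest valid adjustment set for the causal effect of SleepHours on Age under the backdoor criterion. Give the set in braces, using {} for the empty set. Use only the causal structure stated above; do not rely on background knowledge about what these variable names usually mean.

Variables eligible for adjustment (non-descendants of SleepHours, excluding SleepHours and Age): {BMI, Diet}.
Backdoor paths from SleepHours to Age:
  P1: SleepHours <- BMI -> Genotype <- Age
  P2: SleepHours <- BMI -> Genotype <- BloodPressure <- Age
Each backdoor path contains an unconditioned collider, so every path is already blocked with the empty conditioning set:
  P1: blocked at collider Genotype (neither it nor any descendant is in the conditioning set).
  P2: blocked at collider Genotype (neither it nor any descendant is in the conditioning set).
The empty set is therefore the unique smallest valid set.

{}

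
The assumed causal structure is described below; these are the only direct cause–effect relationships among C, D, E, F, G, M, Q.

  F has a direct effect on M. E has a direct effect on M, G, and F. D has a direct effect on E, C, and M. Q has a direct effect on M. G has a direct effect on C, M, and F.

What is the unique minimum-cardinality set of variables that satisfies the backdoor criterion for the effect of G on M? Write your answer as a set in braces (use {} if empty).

{E}

Variables eligible for adjustment (non-descendants of G, excluding G and M): {D, E, Q}.
Backdoor paths from G to M:
  P1: G <- E <- D -> M
  P2: G <- E -> F -> M
  P3: G <- E -> M
The empty set is not sufficient: P1 (G <- E <- D -> M) has no collider blocking it and no conditioned non-collider, so it is open.
Try {E}:
  P1: blocked at chain node E ∈ conditioning set.
  P2: blocked at fork node E ∈ conditioning set.
  P3: blocked at fork node E ∈ conditioning set.
{E} contains no descendant of G and blocks every backdoor path.
No other singleton works — e.g. {D} leaves P2 open — so {E} is the unique smallest valid adjustment set.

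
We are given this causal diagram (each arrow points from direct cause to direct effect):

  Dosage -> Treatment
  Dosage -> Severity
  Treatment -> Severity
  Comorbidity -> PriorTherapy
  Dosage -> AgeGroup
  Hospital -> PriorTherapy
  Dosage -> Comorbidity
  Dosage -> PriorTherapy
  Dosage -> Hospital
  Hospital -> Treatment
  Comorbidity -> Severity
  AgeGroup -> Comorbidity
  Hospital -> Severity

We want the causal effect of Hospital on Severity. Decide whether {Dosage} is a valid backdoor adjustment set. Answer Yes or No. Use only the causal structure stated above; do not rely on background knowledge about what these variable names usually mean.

Backdoor paths from Hospital to Severity (paths whose first edge points into Hospital):
  P1: Hospital <- Dosage -> AgeGroup -> Comorbidity -> Severity
  P2: Hospital <- Dosage -> Comorbidity -> Severity
  P3: Hospital <- Dosage -> PriorTherapy <- Comorbidity -> Severity
  P4: Hospital <- Dosage -> Treatment -> Severity
  P5: Hospital <- Dosage -> Severity
Condition 1 (no descendant of Hospital in the set): holds — descendants of Hospital are {PriorTherapy, Severity, Treatment}; none are in {Dosage}.
Condition 2 (every backdoor path blocked by {Dosage}):
  P1: blocked at fork node Dosage ∈ conditioning set.
  P2: blocked at fork node Dosage ∈ conditioning set.
  P3: blocked at fork node Dosage ∈ conditioning set.
  P4: blocked at fork node Dosage ∈ conditioning set.
  P5: blocked at fork node Dosage ∈ conditioning set.
{Dosage} satisfies the backdoor criterion.

Yes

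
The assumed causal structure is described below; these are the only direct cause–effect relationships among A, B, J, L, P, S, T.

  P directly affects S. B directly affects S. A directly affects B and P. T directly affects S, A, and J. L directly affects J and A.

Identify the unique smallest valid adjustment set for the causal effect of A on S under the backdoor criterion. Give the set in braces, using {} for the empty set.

Variables eligible for adjustment (non-descendants of A, excluding A and S): {J, L, T}.
Backdoor paths from A to S:
  P1: A <- L -> J <- T -> S
  P2: A <- T -> S
The empty set is not sufficient: P2 (A <- T -> S) has no collider blocking it and no conditioned non-collider, so it is open.
Try {T}:
  P1: blocked at collider J (neither it nor any descendant is in the conditioning set).
  P2: blocked at fork node T ∈ conditioning set.
{T} contains no descendant of A and blocks every backdoor path.
No other singleton works — e.g. {L} leaves P2 open — so {T} is the unique smallest valid adjustment set.

{T}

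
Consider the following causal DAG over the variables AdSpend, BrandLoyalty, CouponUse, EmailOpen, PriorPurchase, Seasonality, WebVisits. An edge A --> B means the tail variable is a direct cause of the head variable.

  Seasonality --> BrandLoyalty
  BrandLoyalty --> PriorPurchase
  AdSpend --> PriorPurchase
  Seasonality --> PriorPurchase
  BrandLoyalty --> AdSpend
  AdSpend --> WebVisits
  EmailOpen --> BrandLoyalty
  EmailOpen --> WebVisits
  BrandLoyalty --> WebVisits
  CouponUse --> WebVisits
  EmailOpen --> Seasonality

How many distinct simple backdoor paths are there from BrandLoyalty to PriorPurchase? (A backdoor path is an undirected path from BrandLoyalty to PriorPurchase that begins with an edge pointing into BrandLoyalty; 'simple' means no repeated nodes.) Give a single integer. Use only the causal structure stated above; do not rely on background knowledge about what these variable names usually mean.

4

A backdoor path from BrandLoyalty to PriorPurchase is any simple undirected path whose first edge points into BrandLoyalty (i.e. leaves BrandLoyalty via a parent).
Parents of BrandLoyalty: {EmailOpen, Seasonality}.
Enumerating:
  P1: BrandLoyalty <- EmailOpen -> Seasonality -> PriorPurchase
  P2: BrandLoyalty <- EmailOpen -> WebVisits <- AdSpend -> PriorPurchase
  P3: BrandLoyalty <- Seasonality <- EmailOpen -> WebVisits <- AdSpend -> PriorPurchase
  P4: BrandLoyalty <- Seasonality -> PriorPurchase
That exhausts the simple backdoor paths. Count: 4.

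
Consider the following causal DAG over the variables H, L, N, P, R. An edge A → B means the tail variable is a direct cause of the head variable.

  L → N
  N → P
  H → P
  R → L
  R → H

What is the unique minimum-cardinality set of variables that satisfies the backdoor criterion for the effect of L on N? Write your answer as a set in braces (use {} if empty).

Variables eligible for adjustment (non-descendants of L, excluding L and N): {H, R}.
Backdoor paths from L to N:
  P1: L <- R -> H -> P <- N
Each backdoor path contains an unconditioned collider, so every path is already blocked with the empty conditioning set:
  P1: blocked at collider P (neither it nor any descendant is in the conditioning set).
The empty set is therefore the unique smallest valid set.

{}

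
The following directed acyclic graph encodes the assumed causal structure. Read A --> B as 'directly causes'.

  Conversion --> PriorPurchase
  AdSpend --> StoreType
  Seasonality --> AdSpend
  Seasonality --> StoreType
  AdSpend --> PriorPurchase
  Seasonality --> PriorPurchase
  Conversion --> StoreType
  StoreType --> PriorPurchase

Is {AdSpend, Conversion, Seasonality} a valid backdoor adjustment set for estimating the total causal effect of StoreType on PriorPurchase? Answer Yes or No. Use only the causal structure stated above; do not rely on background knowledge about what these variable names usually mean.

Backdoor paths from StoreType to PriorPurchase (paths whose first edge points into StoreType):
  P1: StoreType <- Seasonality -> AdSpend -> PriorPurchase
  P2: StoreType <- Seasonality -> PriorPurchase
  P3: StoreType <- AdSpend <- Seasonality -> PriorPurchase
  P4: StoreType <- AdSpend -> PriorPurchase
  P5: StoreType <- Conversion -> PriorPurchase
Condition 1 (no descendant of StoreType in the set): holds — descendants of StoreType are {PriorPurchase}; none are in {AdSpend, Conversion, Seasonality}.
Condition 2 (every backdoor path blocked by {AdSpend, Conversion, Seasonality}):
  P1: blocked at fork node Seasonality ∈ conditioning set.
  P2: blocked at fork node Seasonality ∈ conditioning set.
  P3: blocked at chain node AdSpend ∈ conditioning set.
  P4: blocked at fork node AdSpend ∈ conditioning set.
  P5: blocked at fork node Conversion ∈ conditioning set.
{AdSpend, Conversion, Seasonality} satisfies the backdoor criterion.

Yes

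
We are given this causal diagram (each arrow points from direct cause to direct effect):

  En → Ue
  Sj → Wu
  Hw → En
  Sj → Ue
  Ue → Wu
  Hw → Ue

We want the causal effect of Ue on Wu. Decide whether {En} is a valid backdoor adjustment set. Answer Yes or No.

No

Backdoor paths from Ue to Wu (paths whose first edge points into Ue):
  P1: Ue <- Sj -> Wu
Condition 1 (no descendant of Ue in the set): holds — descendants of Ue are {Wu}; none are in {En}.
Condition 2 (every backdoor path blocked by {En}):
  P1: open — no interior node is in the conditioning set.
{En} does not satisfy the backdoor criterion.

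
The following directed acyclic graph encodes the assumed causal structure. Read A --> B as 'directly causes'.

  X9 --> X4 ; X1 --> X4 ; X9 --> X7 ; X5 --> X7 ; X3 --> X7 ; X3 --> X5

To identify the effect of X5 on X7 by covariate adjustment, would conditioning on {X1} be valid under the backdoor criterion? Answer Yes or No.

Backdoor paths from X5 to X7 (paths whose first edge points into X5):
  P1: X5 <- X3 -> X7
Condition 1 (no descendant of X5 in the set): holds — descendants of X5 are {X7}; none are in {X1}.
Condition 2 (every backdoor path blocked by {X1}):
  P1: open — no interior node is in the conditioning set.
{X1} does not satisfy the backdoor criterion.

No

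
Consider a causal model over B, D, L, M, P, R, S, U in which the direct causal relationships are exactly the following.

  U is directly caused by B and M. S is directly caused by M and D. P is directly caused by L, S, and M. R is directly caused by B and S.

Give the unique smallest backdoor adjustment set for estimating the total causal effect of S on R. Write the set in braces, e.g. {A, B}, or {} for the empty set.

Variables eligible for adjustment (non-descendants of S, excluding S and R): {B, D, L, M, U}.
Backdoor paths from S to R:
  P1: S <- M -> U <- B -> R
Each backdoor path contains an unconditioned collider, so every path is already blocked with the empty conditioning set:
  P1: blocked at collider U (neither it nor any descendant is in the conditioning set).
The empty set is therefore the unique smallest valid set.

{}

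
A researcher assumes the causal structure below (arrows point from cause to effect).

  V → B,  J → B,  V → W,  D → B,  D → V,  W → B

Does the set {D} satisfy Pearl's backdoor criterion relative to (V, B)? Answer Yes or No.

Backdoor paths from V to B (paths whose first edge points into V):
  P1: V <- D -> B
Condition 1 (no descendant of V in the set): holds — descendants of V are {B, W}; none are in {D}.
Condition 2 (every backdoor path blocked by {D}):
  P1: blocked at fork node D ∈ conditioning set.
{D} satisfies the backdoor criterion.

Yes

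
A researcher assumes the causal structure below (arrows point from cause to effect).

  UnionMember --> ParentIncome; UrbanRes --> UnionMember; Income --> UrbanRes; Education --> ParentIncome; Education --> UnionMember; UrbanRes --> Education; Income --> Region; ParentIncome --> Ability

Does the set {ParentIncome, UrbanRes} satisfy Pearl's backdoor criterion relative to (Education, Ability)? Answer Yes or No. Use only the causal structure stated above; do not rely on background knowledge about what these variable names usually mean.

No

Backdoor paths from Education to Ability (paths whose first edge points into Education):
  P1: Education <- UrbanRes -> UnionMember -> ParentIncome -> Ability
Condition 1 (no descendant of Education in the set): FAILS — ParentIncome is a descendant of Education.
Condition 2 (every backdoor path blocked by {ParentIncome, UrbanRes}):
  P1: blocked at fork node UrbanRes ∈ conditioning set.
{ParentIncome, UrbanRes} does not satisfy the backdoor criterion.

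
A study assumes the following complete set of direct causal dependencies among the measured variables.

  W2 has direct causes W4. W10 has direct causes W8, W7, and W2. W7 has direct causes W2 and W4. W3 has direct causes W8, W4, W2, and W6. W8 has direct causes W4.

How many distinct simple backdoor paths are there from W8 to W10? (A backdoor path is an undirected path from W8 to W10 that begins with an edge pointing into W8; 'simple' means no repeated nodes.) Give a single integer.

A backdoor path from W8 to W10 is any simple undirected path whose first edge points into W8 (i.e. leaves W8 via a parent).
Parents of W8: {W4}.
Enumerating:
  P1: W8 <- W4 -> W2 -> W7 -> W10
  P2: W8 <- W4 -> W2 -> W10
  P3: W8 <- W4 -> W7 <- W2 -> W10
  P4: W8 <- W4 -> W7 -> W10
  P5: W8 <- W4 -> W3 <- W2 -> W7 -> W10
  P6: W8 <- W4 -> W3 <- W2 -> W10
That exhausts the simple backdoor paths. Count: 6.

6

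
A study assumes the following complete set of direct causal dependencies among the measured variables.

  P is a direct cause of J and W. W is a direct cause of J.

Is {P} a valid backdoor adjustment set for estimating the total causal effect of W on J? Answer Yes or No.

Yes

Backdoor paths from W to J (paths whose first edge points into W):
  P1: W <- P -> J
Condition 1 (no descendant of W in the set): holds — descendants of W are {J}; none are in {P}.
Condition 2 (every backdoor path blocked by {P}):
  P1: blocked at fork node P ∈ conditioning set.
{P} satisfies the backdoor criterion.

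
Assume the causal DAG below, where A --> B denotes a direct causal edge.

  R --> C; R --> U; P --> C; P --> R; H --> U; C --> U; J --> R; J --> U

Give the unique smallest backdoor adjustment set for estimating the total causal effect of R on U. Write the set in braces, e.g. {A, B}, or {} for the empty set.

Variables eligible for adjustment (non-descendants of R, excluding R and U): {H, J, P}.
Backdoor paths from R to U:
  P1: R <- J -> U
  P2: R <- P -> C -> U
The empty set is not sufficient: P1 (R <- J -> U) has no collider blocking it and no conditioned non-collider, so it is open.
Try {J, P}:
  P1: blocked at fork node J ∈ conditioning set.
  P2: blocked at fork node P ∈ conditioning set.
{J, P} contains no descendant of R and blocks every backdoor path.
Every element of {J, P} is needed (dropping J leaves P1 open; dropping P leaves P2 open), so no proper subset is valid.
Among all size-2 subsets of the eligible variables, only {J, P} blocks every backdoor path, so it is the unique smallest valid adjustment set.

{J, P}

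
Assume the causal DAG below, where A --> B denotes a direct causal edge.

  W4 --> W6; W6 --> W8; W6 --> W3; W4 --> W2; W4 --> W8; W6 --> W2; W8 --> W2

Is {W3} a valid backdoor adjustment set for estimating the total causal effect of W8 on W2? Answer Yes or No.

No

Backdoor paths from W8 to W2 (paths whose first edge points into W8):
  P1: W8 <- W4 -> W6 -> W2
  P2: W8 <- W4 -> W2
  P3: W8 <- W6 <- W4 -> W2
  P4: W8 <- W6 -> W2
Condition 1 (no descendant of W8 in the set): holds — descendants of W8 are {W2}; none are in {W3}.
Condition 2 (every backdoor path blocked by {W3}):
  P1: open — no interior node is in the conditioning set.
  P2: open — no interior node is in the conditioning set.
  P3: open — no interior node is in the conditioning set.
  P4: open — no interior node is in the conditioning set.
{W3} does not satisfy the backdoor criterion.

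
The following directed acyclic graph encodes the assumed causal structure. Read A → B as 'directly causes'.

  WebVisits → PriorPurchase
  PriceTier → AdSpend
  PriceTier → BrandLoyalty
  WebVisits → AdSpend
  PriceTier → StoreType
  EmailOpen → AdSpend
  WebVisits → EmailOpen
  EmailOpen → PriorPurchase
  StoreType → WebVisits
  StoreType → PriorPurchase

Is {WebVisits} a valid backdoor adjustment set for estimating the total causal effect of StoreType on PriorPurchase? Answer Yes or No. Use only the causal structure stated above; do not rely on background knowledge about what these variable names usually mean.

No

Backdoor paths from StoreType to PriorPurchase (paths whose first edge points into StoreType):
  P1: StoreType <- PriceTier -> AdSpend <- WebVisits -> EmailOpen -> PriorPurchase
  P2: StoreType <- PriceTier -> AdSpend <- WebVisits -> PriorPurchase
  P3: StoreType <- PriceTier -> AdSpend <- EmailOpen <- WebVisits -> PriorPurchase
  P4: StoreType <- PriceTier -> AdSpend <- EmailOpen -> PriorPurchase
Condition 1 (no descendant of StoreType in the set): FAILS — WebVisits is a descendant of StoreType.
Condition 2 (every backdoor path blocked by {WebVisits}):
  P1: blocked at collider AdSpend (neither it nor any descendant is in the conditioning set).
  P2: blocked at collider AdSpend (neither it nor any descendant is in the conditioning set).
  P3: blocked at collider AdSpend (neither it nor any descendant is in the conditioning set).
  P4: blocked at collider AdSpend (neither it nor any descendant is in the conditioning set).
{WebVisits} does not satisfy the backdoor criterion.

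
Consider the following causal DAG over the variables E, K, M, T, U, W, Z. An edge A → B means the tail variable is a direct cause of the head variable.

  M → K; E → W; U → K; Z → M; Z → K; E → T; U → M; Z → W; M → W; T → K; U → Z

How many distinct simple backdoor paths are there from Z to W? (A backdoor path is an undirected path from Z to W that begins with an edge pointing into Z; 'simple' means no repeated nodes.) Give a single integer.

4

A backdoor path from Z to W is any simple undirected path whose first edge points into Z (i.e. leaves Z via a parent).
Parents of Z: {U}.
Enumerating:
  P1: Z <- U -> M -> K <- T <- E -> W
  P2: Z <- U -> M -> W
  P3: Z <- U -> K <- T <- E -> W
  P4: Z <- U -> K <- M -> W
That exhausts the simple backdoor paths. Count: 4.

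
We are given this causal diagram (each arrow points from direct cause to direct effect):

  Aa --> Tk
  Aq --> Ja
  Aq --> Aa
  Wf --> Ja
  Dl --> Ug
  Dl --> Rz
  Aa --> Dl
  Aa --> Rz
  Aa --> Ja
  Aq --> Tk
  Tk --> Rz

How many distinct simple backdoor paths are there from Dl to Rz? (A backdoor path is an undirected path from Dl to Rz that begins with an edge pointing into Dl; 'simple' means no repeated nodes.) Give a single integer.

4

A backdoor path from Dl to Rz is any simple undirected path whose first edge points into Dl (i.e. leaves Dl via a parent).
Parents of Dl: {Aa}.
Enumerating:
  P1: Dl <- Aa <- Aq -> Tk -> Rz
  P2: Dl <- Aa -> Ja <- Aq -> Tk -> Rz
  P3: Dl <- Aa -> Tk -> Rz
  P4: Dl <- Aa -> Rz
That exhausts the simple backdoor paths. Count: 4.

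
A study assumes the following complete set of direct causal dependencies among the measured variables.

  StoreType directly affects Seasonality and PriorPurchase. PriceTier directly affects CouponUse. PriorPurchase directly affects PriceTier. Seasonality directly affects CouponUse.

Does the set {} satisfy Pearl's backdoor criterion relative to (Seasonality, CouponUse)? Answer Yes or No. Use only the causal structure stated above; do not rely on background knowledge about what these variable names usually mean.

No

Backdoor paths from Seasonality to CouponUse (paths whose first edge points into Seasonality):
  P1: Seasonality <- StoreType -> PriorPurchase -> PriceTier -> CouponUse
Condition 1 (no descendant of Seasonality in the set): holds — descendants of Seasonality are {CouponUse}; none are in {}.
Condition 2 (every backdoor path blocked by {}):
  P1: open — no interior node is in the conditioning set.
{} does not satisfy the backdoor criterion.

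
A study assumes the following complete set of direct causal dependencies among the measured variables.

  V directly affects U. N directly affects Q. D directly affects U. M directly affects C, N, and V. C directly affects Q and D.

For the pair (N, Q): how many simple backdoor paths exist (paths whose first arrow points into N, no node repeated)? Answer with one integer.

2

A backdoor path from N to Q is any simple undirected path whose first edge points into N (i.e. leaves N via a parent).
Parents of N: {M}.
Enumerating:
  P1: N <- M -> C -> Q
  P2: N <- M -> V -> U <- D <- C -> Q
That exhausts the simple backdoor paths. Count: 2.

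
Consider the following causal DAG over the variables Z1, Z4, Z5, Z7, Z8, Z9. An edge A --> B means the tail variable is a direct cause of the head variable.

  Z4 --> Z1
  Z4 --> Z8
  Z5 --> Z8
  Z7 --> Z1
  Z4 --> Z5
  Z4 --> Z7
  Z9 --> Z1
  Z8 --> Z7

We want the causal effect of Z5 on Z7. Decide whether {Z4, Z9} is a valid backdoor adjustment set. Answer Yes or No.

Yes

Backdoor paths from Z5 to Z7 (paths whose first edge points into Z5):
  P1: Z5 <- Z4 -> Z8 -> Z7
  P2: Z5 <- Z4 -> Z7
  P3: Z5 <- Z4 -> Z1 <- Z7
Condition 1 (no descendant of Z5 in the set): holds — descendants of Z5 are {Z1, Z7, Z8}; none are in {Z4, Z9}.
Condition 2 (every backdoor path blocked by {Z4, Z9}):
  P1: blocked at fork node Z4 ∈ conditioning set.
  P2: blocked at fork node Z4 ∈ conditioning set.
  P3: blocked at fork node Z4 ∈ conditioning set.
{Z4, Z9} satisfies the backdoor criterion.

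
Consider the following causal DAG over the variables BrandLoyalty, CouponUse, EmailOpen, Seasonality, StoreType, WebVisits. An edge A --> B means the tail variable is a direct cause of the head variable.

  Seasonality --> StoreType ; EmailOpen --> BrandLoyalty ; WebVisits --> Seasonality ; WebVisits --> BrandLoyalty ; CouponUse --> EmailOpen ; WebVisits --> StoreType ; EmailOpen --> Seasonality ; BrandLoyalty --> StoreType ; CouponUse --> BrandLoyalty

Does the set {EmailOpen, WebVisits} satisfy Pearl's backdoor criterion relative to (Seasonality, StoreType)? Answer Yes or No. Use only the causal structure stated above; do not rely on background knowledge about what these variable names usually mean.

Backdoor paths from Seasonality to StoreType (paths whose first edge points into Seasonality):
  P1: Seasonality <- EmailOpen <- CouponUse -> BrandLoyalty <- WebVisits -> StoreType
  P2: Seasonality <- EmailOpen <- CouponUse -> BrandLoyalty -> StoreType
  P3: Seasonality <- EmailOpen -> BrandLoyalty <- WebVisits -> StoreType
  P4: Seasonality <- EmailOpen -> BrandLoyalty -> StoreType
  P5: Seasonality <- WebVisits -> BrandLoyalty -> StoreType
  P6: Seasonality <- WebVisits -> StoreType
Condition 1 (no descendant of Seasonality in the set): holds — descendants of Seasonality are {StoreType}; none are in {EmailOpen, WebVisits}.
Condition 2 (every backdoor path blocked by {EmailOpen, WebVisits}):
  P1: blocked at chain node EmailOpen ∈ conditioning set.
  P2: blocked at chain node EmailOpen ∈ conditioning set.
  P3: blocked at fork node EmailOpen ∈ conditioning set.
  P4: blocked at fork node EmailOpen ∈ conditioning set.
  P5: blocked at fork node WebVisits ∈ conditioning set.
  P6: blocked at fork node WebVisits ∈ conditioning set.
{EmailOpen, WebVisits} satisfies the backdoor criterion.

Yes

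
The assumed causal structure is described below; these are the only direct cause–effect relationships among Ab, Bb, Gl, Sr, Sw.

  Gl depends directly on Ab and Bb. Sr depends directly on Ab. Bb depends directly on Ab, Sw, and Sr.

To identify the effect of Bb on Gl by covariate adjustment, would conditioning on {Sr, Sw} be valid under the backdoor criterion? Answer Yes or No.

Backdoor paths from Bb to Gl (paths whose first edge points into Bb):
  P1: Bb <- Ab -> Gl
  P2: Bb <- Sr <- Ab -> Gl
Condition 1 (no descendant of Bb in the set): holds — descendants of Bb are {Gl}; none are in {Sr, Sw}.
Condition 2 (every backdoor path blocked by {Sr, Sw}):
  P1: open — no interior node is in the conditioning set.
  P2: blocked at chain node Sr ∈ conditioning set.
{Sr, Sw} does not satisfy the backdoor criterion.

No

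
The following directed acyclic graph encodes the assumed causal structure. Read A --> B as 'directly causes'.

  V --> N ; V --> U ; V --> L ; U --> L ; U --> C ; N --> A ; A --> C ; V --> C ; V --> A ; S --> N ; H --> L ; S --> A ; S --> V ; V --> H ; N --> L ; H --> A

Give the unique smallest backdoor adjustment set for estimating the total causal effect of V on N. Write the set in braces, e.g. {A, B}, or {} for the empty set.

{S}

Variables eligible for adjustment (non-descendants of V, excluding V and N): {S}.
Backdoor paths from V to N:
  P1: V <- S -> N
  P2: V <- S -> A <- N
  P3: V <- S -> A <- H -> L <- N
  P4: V <- S -> A -> C <- U -> L <- N
The empty set is not sufficient: P1 (V <- S -> N) has no collider blocking it and no conditioned non-collider, so it is open.
Try {S}:
  P1: blocked at fork node S ∈ conditioning set.
  P2: blocked at fork node S ∈ conditioning set.
  P3: blocked at fork node S ∈ conditioning set.
  P4: blocked at fork node S ∈ conditioning set.
{S} contains no descendant of V and blocks every backdoor path.
{S} is the unique smallest valid adjustment set.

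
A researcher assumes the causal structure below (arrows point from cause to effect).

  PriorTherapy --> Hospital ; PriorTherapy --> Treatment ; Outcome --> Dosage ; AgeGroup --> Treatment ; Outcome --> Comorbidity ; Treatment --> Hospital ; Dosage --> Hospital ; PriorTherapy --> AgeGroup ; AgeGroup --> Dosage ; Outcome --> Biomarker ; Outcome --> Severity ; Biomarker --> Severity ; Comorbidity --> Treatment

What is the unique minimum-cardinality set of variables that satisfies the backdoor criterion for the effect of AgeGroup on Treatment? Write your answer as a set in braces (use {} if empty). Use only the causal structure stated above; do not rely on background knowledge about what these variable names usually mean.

{PriorTherapy}

Variables eligible for adjustment (non-descendants of AgeGroup, excluding AgeGroup and Treatment): {Biomarker, Comorbidity, Outcome, PriorTherapy, Severity}.
Backdoor paths from AgeGroup to Treatment:
  P1: AgeGroup <- PriorTherapy -> Treatment
  P2: AgeGroup <- PriorTherapy -> Hospital <- Dosage <- Outcome -> Comorbidity -> Treatment
  P3: AgeGroup <- PriorTherapy -> Hospital <- Treatment
The empty set is not sufficient: P1 (AgeGroup <- PriorTherapy -> Treatment) has no collider blocking it and no conditioned non-collider, so it is open.
Try {PriorTherapy}:
  P1: blocked at fork node PriorTherapy ∈ conditioning set.
  P2: blocked at fork node PriorTherapy ∈ conditioning set.
  P3: blocked at fork node PriorTherapy ∈ conditioning set.
{PriorTherapy} contains no descendant of AgeGroup and blocks every backdoor path.
No other singleton works — e.g. {Outcome} leaves P1 open — so {PriorTherapy} is the unique smallest valid adjustment set.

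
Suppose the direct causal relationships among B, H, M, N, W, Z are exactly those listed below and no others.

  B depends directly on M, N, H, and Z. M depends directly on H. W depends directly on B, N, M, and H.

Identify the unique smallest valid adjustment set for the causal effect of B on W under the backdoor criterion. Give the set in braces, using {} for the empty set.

Variables eligible for adjustment (non-descendants of B, excluding B and W): {H, M, N, Z}.
Backdoor paths from B to W:
  P1: B <- N -> W
  P2: B <- H -> M -> W
  P3: B <- H -> W
  P4: B <- M <- H -> W
  P5: B <- M -> W
The empty set is not sufficient: P1 (B <- N -> W) has no collider blocking it and no conditioned non-collider, so it is open.
Try {H, M, N}:
  P1: blocked at fork node N ∈ conditioning set.
  P2: blocked at fork node H ∈ conditioning set.
  P3: blocked at fork node H ∈ conditioning set.
  P4: blocked at chain node M ∈ conditioning set.
  P5: blocked at fork node M ∈ conditioning set.
{H, M, N} contains no descendant of B and blocks every backdoor path.
Every element of {H, M, N} is needed (dropping H leaves P3 open; dropping M leaves P5 open; dropping N leaves P1 open), so no proper subset is valid.
Among all size-3 subsets of the eligible variables, only {H, M, N} blocks every backdoor path, so it is the unique smallest valid adjustment set.

{H, M, N}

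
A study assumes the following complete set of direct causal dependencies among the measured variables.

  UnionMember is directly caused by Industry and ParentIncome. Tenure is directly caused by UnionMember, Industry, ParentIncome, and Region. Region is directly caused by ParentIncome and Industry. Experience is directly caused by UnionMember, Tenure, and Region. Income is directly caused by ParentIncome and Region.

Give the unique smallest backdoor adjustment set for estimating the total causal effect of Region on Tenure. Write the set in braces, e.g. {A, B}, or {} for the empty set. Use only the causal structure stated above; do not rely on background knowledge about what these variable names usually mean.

{Industry, ParentIncome}

Variables eligible for adjustment (non-descendants of Region, excluding Region and Tenure): {Industry, ParentIncome, UnionMember}.
Backdoor paths from Region to Tenure:
  P1: Region <- ParentIncome -> UnionMember <- Industry -> Tenure
  P2: Region <- ParentIncome -> UnionMember -> Tenure
  P3: Region <- ParentIncome -> UnionMember -> Experience <- Tenure
  P4: Region <- ParentIncome -> Tenure
  P5: Region <- Industry -> UnionMember <- ParentIncome -> Tenure
  P6: Region <- Industry -> UnionMember -> Tenure
  P7: Region <- Industry -> UnionMember -> Experience <- Tenure
  P8: Region <- Industry -> Tenure
The empty set is not sufficient: P2 (Region <- ParentIncome -> UnionMember -> Tenure) has no collider blocking it and no conditioned non-collider, so it is open.
Try {Industry, ParentIncome}:
  P1: blocked at fork node ParentIncome ∈ conditioning set.
  P2: blocked at fork node ParentIncome ∈ conditioning set.
  P3: blocked at fork node ParentIncome ∈ conditioning set.
  P4: blocked at fork node ParentIncome ∈ conditioning set.
  P5: blocked at fork node Industry ∈ conditioning set.
  P6: blocked at fork node Industry ∈ conditioning set.
  P7: blocked at fork node Industry ∈ conditioning set.
  P8: blocked at fork node Industry ∈ conditioning set.
{Industry, ParentIncome} contains no descendant of Region and blocks every backdoor path.
Every element of {Industry, ParentIncome} is needed (dropping Industry leaves P6 open; dropping ParentIncome leaves P2 open), so no proper subset is valid.
Among all size-2 subsets of the eligible variables, only {Industry, ParentIncome} blocks every backdoor path, so it is the unique smallest valid adjustment set.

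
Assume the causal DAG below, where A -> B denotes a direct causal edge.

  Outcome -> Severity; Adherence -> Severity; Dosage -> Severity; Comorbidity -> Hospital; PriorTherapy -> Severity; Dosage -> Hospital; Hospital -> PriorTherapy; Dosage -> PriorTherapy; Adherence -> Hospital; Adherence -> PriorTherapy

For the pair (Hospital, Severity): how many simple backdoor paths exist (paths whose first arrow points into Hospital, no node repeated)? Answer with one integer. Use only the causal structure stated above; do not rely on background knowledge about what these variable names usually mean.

6

A backdoor path from Hospital to Severity is any simple undirected path whose first edge points into Hospital (i.e. leaves Hospital via a parent).
Parents of Hospital: {Adherence, Comorbidity, Dosage}.
Enumerating:
  P1: Hospital <- Adherence -> PriorTherapy <- Dosage -> Severity
  P2: Hospital <- Adherence -> PriorTherapy -> Severity
  P3: Hospital <- Adherence -> Severity
  P4: Hospital <- Dosage -> PriorTherapy <- Adherence -> Severity
  P5: Hospital <- Dosage -> PriorTherapy -> Severity
  P6: Hospital <- Dosage -> Severity
That exhausts the simple backdoor paths. Count: 6.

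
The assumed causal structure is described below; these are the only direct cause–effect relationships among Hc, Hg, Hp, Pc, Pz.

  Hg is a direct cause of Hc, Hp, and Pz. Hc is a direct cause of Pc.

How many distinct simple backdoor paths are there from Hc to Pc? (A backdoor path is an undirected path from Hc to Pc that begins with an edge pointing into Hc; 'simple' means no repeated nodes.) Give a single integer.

0

A backdoor path from Hc to Pc is any simple undirected path whose first edge points into Hc (i.e. leaves Hc via a parent).
Parents of Hc: {Hg}.
No simple path from any parent of Hc reaches Pc without revisiting Hc, so there are no backdoor paths.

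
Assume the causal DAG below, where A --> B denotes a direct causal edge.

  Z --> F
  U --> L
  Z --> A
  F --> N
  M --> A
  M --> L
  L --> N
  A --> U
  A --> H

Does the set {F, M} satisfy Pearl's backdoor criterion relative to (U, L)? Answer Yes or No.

Backdoor paths from U to L (paths whose first edge points into U):
  P1: U <- A <- M -> L
  P2: U <- A <- Z -> F -> N <- L
Condition 1 (no descendant of U in the set): holds — descendants of U are {L, N}; none are in {F, M}.
Condition 2 (every backdoor path blocked by {F, M}):
  P1: blocked at fork node M ∈ conditioning set.
  P2: blocked at chain node F ∈ conditioning set.
{F, M} satisfies the backdoor criterion.

Yes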